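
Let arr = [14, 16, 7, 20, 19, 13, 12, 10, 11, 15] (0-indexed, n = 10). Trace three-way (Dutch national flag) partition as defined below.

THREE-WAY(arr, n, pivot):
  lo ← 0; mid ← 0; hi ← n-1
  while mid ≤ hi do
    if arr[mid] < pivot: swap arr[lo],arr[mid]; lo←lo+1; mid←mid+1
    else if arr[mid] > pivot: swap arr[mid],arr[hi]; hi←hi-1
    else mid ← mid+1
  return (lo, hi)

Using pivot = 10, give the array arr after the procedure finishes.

pivot = 10; lo=0, mid=0, hi=9
arr[mid]=14>10: swap arr[0],arr[9]; hi=8 → [15, 16, 7, 20, 19, 13, 12, 10, 11, 14]
arr[mid]=15>10: swap arr[0],arr[8]; hi=7 → [11, 16, 7, 20, 19, 13, 12, 10, 15, 14]
arr[mid]=11>10: swap arr[0],arr[7]; hi=6 → [10, 16, 7, 20, 19, 13, 12, 11, 15, 14]
arr[mid]=10=10: mid=1
arr[mid]=16>10: swap arr[1],arr[6]; hi=5 → [10, 12, 7, 20, 19, 13, 16, 11, 15, 14]
arr[mid]=12>10: swap arr[1],arr[5]; hi=4 → [10, 13, 7, 20, 19, 12, 16, 11, 15, 14]
arr[mid]=13>10: swap arr[1],arr[4]; hi=3 → [10, 19, 7, 20, 13, 12, 16, 11, 15, 14]
arr[mid]=19>10: swap arr[1],arr[3]; hi=2 → [10, 20, 7, 19, 13, 12, 16, 11, 15, 14]
arr[mid]=20>10: swap arr[1],arr[2]; hi=1 → [10, 7, 20, 19, 13, 12, 16, 11, 15, 14]
arr[mid]=7<10: swap arr[0],arr[1]; lo=1,mid=2 → [7, 10, 20, 19, 13, 12, 16, 11, 15, 14]
end: lo=1, hi=1; arr = [7, 10, 20, 19, 13, 12, 16, 11, 15, 14]

[7, 10, 20, 19, 13, 12, 16, 11, 15, 14]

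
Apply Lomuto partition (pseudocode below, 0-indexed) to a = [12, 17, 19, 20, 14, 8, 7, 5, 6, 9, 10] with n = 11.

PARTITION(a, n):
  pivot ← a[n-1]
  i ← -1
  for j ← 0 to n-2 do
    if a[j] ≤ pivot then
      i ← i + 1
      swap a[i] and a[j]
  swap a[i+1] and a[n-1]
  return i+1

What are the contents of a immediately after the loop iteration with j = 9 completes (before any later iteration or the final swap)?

pivot = a[10] = 10; i = -1
j=0: a[0]=12 > 10 → no swap
j=1: a[1]=17 > 10 → no swap
j=2: a[2]=19 > 10 → no swap
j=3: a[3]=20 > 10 → no swap
j=4: a[4]=14 > 10 → no swap
j=5: a[5]=8 ≤ 10 → i=0, swap a[0],a[5] → [8, 17, 19, 20, 14, 12, 7, 5, 6, 9, 10]
j=6: a[6]=7 ≤ 10 → i=1, swap a[1],a[6] → [8, 7, 19, 20, 14, 12, 17, 5, 6, 9, 10]
j=7: a[7]=5 ≤ 10 → i=2, swap a[2],a[7] → [8, 7, 5, 20, 14, 12, 17, 19, 6, 9, 10]
j=8: a[8]=6 ≤ 10 → i=3, swap a[3],a[8] → [8, 7, 5, 6, 14, 12, 17, 19, 20, 9, 10]
j=9: a[9]=9 ≤ 10 → i=4, swap a[4],a[9] → [8, 7, 5, 6, 9, 12, 17, 19, 20, 14, 10]
(after j=9) a = [8, 7, 5, 6, 9, 12, 17, 19, 20, 14, 10]

[8, 7, 5, 6, 9, 12, 17, 19, 20, 14, 10]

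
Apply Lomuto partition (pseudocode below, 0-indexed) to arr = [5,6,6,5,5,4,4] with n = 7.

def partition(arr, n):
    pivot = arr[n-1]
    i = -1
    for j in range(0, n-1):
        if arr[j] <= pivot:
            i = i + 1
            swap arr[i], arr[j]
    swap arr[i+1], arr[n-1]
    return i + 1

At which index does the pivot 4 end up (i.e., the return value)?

1

pivot=4, i=-1
j=0: 5>4, skip
j=1: 6>4, skip
j=2: 6>4, skip
j=3: 5>4, skip
j=4: 5>4, skip
j=5: 4≤4, i=0, swap(0,5) ⇒ [4,6,6,5,5,5,4]
swap(1,6) ⇒ [4,4,6,5,5,5,6]; return 1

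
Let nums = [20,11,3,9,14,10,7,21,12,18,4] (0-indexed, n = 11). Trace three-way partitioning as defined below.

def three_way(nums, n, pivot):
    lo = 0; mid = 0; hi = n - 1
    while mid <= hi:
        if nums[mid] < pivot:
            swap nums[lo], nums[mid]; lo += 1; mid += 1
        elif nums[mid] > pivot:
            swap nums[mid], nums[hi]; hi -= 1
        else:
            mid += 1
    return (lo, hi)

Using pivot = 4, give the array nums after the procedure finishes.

[3,4,9,14,10,7,21,12,18,11,20]

pivot = 4; lo=0, mid=0, hi=10
nums[mid]=20>4: swap nums[0],nums[10]; hi=9 → [4,11,3,9,14,10,7,21,12,18,20]
nums[mid]=4=4: mid=1
nums[mid]=11>4: swap nums[1],nums[9]; hi=8 → [4,18,3,9,14,10,7,21,12,11,20]
nums[mid]=18>4: swap nums[1],nums[8]; hi=7 → [4,12,3,9,14,10,7,21,18,11,20]
nums[mid]=12>4: swap nums[1],nums[7]; hi=6 → [4,21,3,9,14,10,7,12,18,11,20]
nums[mid]=21>4: swap nums[1],nums[6]; hi=5 → [4,7,3,9,14,10,21,12,18,11,20]
nums[mid]=7>4: swap nums[1],nums[5]; hi=4 → [4,10,3,9,14,7,21,12,18,11,20]
nums[mid]=10>4: swap nums[1],nums[4]; hi=3 → [4,14,3,9,10,7,21,12,18,11,20]
nums[mid]=14>4: swap nums[1],nums[3]; hi=2 → [4,9,3,14,10,7,21,12,18,11,20]
nums[mid]=9>4: swap nums[1],nums[2]; hi=1 → [4,3,9,14,10,7,21,12,18,11,20]
nums[mid]=3<4: swap nums[0],nums[1]; lo=1,mid=2 → [3,4,9,14,10,7,21,12,18,11,20]
end: lo=1, hi=1; nums = [3,4,9,14,10,7,21,12,18,11,20]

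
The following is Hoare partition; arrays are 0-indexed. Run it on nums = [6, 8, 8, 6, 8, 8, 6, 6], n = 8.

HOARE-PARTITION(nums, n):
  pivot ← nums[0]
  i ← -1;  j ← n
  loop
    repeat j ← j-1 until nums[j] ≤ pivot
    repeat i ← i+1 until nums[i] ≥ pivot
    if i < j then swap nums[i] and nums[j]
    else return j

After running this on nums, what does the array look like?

pivot=6
j stops at 7 (6), i stops at 0 (6); swap ⇒ [6, 8, 8, 6, 8, 8, 6, 6]
j stops at 6 (6), i stops at 1 (8); swap ⇒ [6, 6, 8, 6, 8, 8, 8, 6]
j stops at 3 (6), i stops at 2 (8); swap ⇒ [6, 6, 6, 8, 8, 8, 8, 6]
j stops at 2, i stops at 3; i≥j ⇒ return 2. nums=[6, 6, 6, 8, 8, 8, 8, 6]

[6, 6, 6, 8, 8, 8, 8, 6]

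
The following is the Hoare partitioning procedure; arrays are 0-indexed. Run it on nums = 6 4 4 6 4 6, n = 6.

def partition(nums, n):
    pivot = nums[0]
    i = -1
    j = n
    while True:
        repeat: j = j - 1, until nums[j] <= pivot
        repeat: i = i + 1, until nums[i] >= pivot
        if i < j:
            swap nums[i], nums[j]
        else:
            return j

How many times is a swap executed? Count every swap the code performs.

pivot=6
j stops at 5 (6), i stops at 0 (6); swap ⇒ 6 4 4 6 4 6
j stops at 4 (4), i stops at 3 (6); swap ⇒ 6 4 4 4 6 6
j stops at 3, i stops at 4; i≥j ⇒ return 3. nums=6 4 4 4 6 6

2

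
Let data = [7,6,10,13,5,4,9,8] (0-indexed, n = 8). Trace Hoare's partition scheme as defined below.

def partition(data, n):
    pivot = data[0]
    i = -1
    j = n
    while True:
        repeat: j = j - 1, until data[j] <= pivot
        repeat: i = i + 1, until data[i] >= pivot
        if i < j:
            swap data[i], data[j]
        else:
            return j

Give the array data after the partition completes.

[4,6,5,13,10,7,9,8]

pivot = data[0] = 7; i = -1, j = 8
j→5 (data[5]=4≤7), i→0 (data[0]=7≥7); i<j, swap → [4,6,10,13,5,7,9,8]
j→4 (data[4]=5≤7), i→2 (data[2]=10≥7); i<j, swap → [4,6,5,13,10,7,9,8]
j→2, i→3; i≥j, return j=2. data = [4,6,5,13,10,7,9,8]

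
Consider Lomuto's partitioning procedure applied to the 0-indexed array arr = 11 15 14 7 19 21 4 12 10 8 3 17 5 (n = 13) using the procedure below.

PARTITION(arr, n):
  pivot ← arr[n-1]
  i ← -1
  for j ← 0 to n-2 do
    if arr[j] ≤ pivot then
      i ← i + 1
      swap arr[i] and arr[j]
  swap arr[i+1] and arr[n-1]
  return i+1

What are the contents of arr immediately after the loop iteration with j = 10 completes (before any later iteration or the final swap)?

4 3 14 7 19 21 11 12 10 8 15 17 5

pivot = arr[12] = 5; i = -1
j=0: arr[0]=11 > 5 → no swap
j=1: arr[1]=15 > 5 → no swap
j=2: arr[2]=14 > 5 → no swap
j=3: arr[3]=7 > 5 → no swap
j=4: arr[4]=19 > 5 → no swap
j=5: arr[5]=21 > 5 → no swap
j=6: arr[6]=4 ≤ 5 → i=0, swap arr[0],arr[6] → 4 15 14 7 19 21 11 12 10 8 3 17 5
j=7: arr[7]=12 > 5 → no swap
j=8: arr[8]=10 > 5 → no swap
j=9: arr[9]=8 > 5 → no swap
j=10: arr[10]=3 ≤ 5 → i=1, swap arr[1],arr[10] → 4 3 14 7 19 21 11 12 10 8 15 17 5
(after j=10) arr = 4 3 14 7 19 21 11 12 10 8 15 17 5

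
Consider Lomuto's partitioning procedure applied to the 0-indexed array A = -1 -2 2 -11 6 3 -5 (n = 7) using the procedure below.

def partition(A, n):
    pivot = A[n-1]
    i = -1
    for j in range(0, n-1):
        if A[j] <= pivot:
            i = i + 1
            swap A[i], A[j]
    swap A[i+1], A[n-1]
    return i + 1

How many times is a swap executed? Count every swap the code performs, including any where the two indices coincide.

pivot = A[6] = -5; i = -1
j=0: A[0]=-1 > -5 → no swap
j=1: A[1]=-2 > -5 → no swap
j=2: A[2]=2 > -5 → no swap
j=3: A[3]=-11 ≤ -5 → i=0, swap A[0],A[3] → -11 -2 2 -1 6 3 -5
j=4: A[4]=6 > -5 → no swap
j=5: A[5]=3 > -5 → no swap
final swap A[1],A[6] → -11 -5 2 -1 6 3 -2; return 1

2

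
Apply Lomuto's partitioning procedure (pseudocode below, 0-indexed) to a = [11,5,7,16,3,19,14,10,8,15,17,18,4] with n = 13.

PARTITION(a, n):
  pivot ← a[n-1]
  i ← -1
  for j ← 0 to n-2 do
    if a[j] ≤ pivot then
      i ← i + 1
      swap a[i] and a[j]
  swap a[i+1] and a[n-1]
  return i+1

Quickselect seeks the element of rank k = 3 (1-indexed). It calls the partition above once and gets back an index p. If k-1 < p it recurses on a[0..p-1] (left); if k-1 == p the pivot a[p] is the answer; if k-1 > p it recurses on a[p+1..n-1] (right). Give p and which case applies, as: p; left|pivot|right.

1; right

pivot = a[12] = 4; i = -1
j=0: a[0]=11 > 4 → no swap
j=1: a[1]=5 > 4 → no swap
j=2: a[2]=7 > 4 → no swap
j=3: a[3]=16 > 4 → no swap
j=4: a[4]=3 ≤ 4 → i=0, swap a[0],a[4] → [3,5,7,16,11,19,14,10,8,15,17,18,4]
j=5: a[5]=19 > 4 → no swap
j=6: a[6]=14 > 4 → no swap
j=7: a[7]=10 > 4 → no swap
j=8: a[8]=8 > 4 → no swap
j=9: a[9]=15 > 4 → no swap
j=10: a[10]=17 > 4 → no swap
j=11: a[11]=18 > 4 → no swap
final swap a[1],a[12] → [3,4,7,16,11,19,14,10,8,15,17,18,5]; return 1
p = 1; k-1 = 2 > 1 ⇒ right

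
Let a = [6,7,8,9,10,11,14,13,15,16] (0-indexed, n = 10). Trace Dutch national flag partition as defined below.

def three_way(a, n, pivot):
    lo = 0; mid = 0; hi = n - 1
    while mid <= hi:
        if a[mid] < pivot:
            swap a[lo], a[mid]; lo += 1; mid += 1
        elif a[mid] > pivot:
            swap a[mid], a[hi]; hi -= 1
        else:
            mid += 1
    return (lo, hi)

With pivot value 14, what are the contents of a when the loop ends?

[6,7,8,9,10,11,13,14,16,15]

lo=0 mid=0 hi=9
6<14: swap(0,0), lo=1 mid=1 ⇒ [6,7,8,9,10,11,14,13,15,16]
7<14: swap(1,1), lo=2 mid=2 ⇒ [6,7,8,9,10,11,14,13,15,16]
8<14: swap(2,2), lo=3 mid=3 ⇒ [6,7,8,9,10,11,14,13,15,16]
9<14: swap(3,3), lo=4 mid=4 ⇒ [6,7,8,9,10,11,14,13,15,16]
10<14: swap(4,4), lo=5 mid=5 ⇒ [6,7,8,9,10,11,14,13,15,16]
11<14: swap(5,5), lo=6 mid=6 ⇒ [6,7,8,9,10,11,14,13,15,16]
14=14: mid=7
13<14: swap(6,7), lo=7 mid=8 ⇒ [6,7,8,9,10,11,13,14,15,16]
15>14: swap(8,9), hi=8 ⇒ [6,7,8,9,10,11,13,14,16,15]
16>14: swap(8,8), hi=7 ⇒ [6,7,8,9,10,11,13,14,16,15]
done. lo=7 hi=7; a=[6,7,8,9,10,11,13,14,16,15]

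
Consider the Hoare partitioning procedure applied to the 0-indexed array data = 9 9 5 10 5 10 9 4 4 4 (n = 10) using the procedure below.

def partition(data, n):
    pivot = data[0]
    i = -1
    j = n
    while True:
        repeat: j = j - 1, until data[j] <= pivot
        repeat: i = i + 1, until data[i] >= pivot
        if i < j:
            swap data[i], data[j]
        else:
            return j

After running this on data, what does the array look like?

pivot = data[0] = 9; i = -1, j = 10
j→9 (data[9]=4≤9), i→0 (data[0]=9≥9); i<j, swap → 4 9 5 10 5 10 9 4 4 9
j→8 (data[8]=4≤9), i→1 (data[1]=9≥9); i<j, swap → 4 4 5 10 5 10 9 4 9 9
j→7 (data[7]=4≤9), i→3 (data[3]=10≥9); i<j, swap → 4 4 5 4 5 10 9 10 9 9
j→6 (data[6]=9≤9), i→5 (data[5]=10≥9); i<j, swap → 4 4 5 4 5 9 10 10 9 9
j→5, i→6; i≥j, return j=5. data = 4 4 5 4 5 9 10 10 9 9

4 4 5 4 5 9 10 10 9 9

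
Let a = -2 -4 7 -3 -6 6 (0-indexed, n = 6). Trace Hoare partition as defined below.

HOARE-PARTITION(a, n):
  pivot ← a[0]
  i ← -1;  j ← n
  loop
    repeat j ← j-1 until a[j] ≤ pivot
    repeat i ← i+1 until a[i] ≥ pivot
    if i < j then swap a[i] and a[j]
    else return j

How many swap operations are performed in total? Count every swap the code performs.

2

pivot=-2
j stops at 4 (-6), i stops at 0 (-2); swap ⇒ -6 -4 7 -3 -2 6
j stops at 3 (-3), i stops at 2 (7); swap ⇒ -6 -4 -3 7 -2 6
j stops at 2, i stops at 3; i≥j ⇒ return 2. a=-6 -4 -3 7 -2 6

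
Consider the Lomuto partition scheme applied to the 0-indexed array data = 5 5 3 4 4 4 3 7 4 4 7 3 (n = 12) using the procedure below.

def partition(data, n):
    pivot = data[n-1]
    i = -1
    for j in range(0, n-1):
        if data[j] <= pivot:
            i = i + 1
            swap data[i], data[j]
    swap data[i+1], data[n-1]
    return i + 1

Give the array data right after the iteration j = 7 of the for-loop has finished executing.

pivot=3, i=-1
j=0: 5>3, skip
j=1: 5>3, skip
j=2: 3≤3, i=0, swap(0,2) ⇒ 3 5 5 4 4 4 3 7 4 4 7 3
j=3: 4>3, skip
j=4: 4>3, skip
j=5: 4>3, skip
j=6: 3≤3, i=1, swap(1,6) ⇒ 3 3 5 4 4 4 5 7 4 4 7 3
j=7: 7>3, skip
(after j=7) data = 3 3 5 4 4 4 5 7 4 4 7 3

3 3 5 4 4 4 5 7 4 4 7 3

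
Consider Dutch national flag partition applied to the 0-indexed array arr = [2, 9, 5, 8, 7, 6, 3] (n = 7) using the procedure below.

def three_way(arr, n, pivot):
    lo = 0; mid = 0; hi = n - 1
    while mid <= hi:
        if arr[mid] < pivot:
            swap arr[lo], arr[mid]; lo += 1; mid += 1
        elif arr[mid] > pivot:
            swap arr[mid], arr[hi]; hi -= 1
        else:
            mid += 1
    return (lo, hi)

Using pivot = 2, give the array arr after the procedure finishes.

lo=0 mid=0 hi=6
2=2: mid=1
9>2: swap(1,6), hi=5 ⇒ [2, 3, 5, 8, 7, 6, 9]
3>2: swap(1,5), hi=4 ⇒ [2, 6, 5, 8, 7, 3, 9]
6>2: swap(1,4), hi=3 ⇒ [2, 7, 5, 8, 6, 3, 9]
7>2: swap(1,3), hi=2 ⇒ [2, 8, 5, 7, 6, 3, 9]
8>2: swap(1,2), hi=1 ⇒ [2, 5, 8, 7, 6, 3, 9]
5>2: swap(1,1), hi=0 ⇒ [2, 5, 8, 7, 6, 3, 9]
done. lo=0 hi=0; arr=[2, 5, 8, 7, 6, 3, 9]

[2, 5, 8, 7, 6, 3, 9]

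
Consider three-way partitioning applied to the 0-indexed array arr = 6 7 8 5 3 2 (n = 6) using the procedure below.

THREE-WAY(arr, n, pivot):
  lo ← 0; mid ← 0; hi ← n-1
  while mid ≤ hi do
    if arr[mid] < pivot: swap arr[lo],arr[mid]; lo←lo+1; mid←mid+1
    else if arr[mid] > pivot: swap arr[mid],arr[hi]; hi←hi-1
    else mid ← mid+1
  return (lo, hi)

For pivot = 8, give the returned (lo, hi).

(5, 5)

pivot = 8; lo=0, mid=0, hi=5
arr[mid]=6<8: swap arr[0],arr[0]; lo=1,mid=1 → 6 7 8 5 3 2
arr[mid]=7<8: swap arr[1],arr[1]; lo=2,mid=2 → 6 7 8 5 3 2
arr[mid]=8=8: mid=3
arr[mid]=5<8: swap arr[2],arr[3]; lo=3,mid=4 → 6 7 5 8 3 2
arr[mid]=3<8: swap arr[3],arr[4]; lo=4,mid=5 → 6 7 5 3 8 2
arr[mid]=2<8: swap arr[4],arr[5]; lo=5,mid=6 → 6 7 5 3 2 8
end: lo=5, hi=5; arr = 6 7 5 3 2 8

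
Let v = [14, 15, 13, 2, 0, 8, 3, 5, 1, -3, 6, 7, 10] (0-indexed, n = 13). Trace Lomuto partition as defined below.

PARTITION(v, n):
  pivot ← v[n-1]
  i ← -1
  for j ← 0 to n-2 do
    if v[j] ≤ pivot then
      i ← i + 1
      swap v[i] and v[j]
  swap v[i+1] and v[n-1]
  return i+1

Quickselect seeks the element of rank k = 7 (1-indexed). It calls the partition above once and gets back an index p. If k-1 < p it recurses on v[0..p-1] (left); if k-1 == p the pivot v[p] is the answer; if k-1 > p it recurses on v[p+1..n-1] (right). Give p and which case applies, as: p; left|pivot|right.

9; left

pivot = v[12] = 10; i = -1
j=0: v[0]=14 > 10 → no swap
j=1: v[1]=15 > 10 → no swap
j=2: v[2]=13 > 10 → no swap
j=3: v[3]=2 ≤ 10 → i=0, swap v[0],v[3] → [2, 15, 13, 14, 0, 8, 3, 5, 1, -3, 6, 7, 10]
j=4: v[4]=0 ≤ 10 → i=1, swap v[1],v[4] → [2, 0, 13, 14, 15, 8, 3, 5, 1, -3, 6, 7, 10]
j=5: v[5]=8 ≤ 10 → i=2, swap v[2],v[5] → [2, 0, 8, 14, 15, 13, 3, 5, 1, -3, 6, 7, 10]
j=6: v[6]=3 ≤ 10 → i=3, swap v[3],v[6] → [2, 0, 8, 3, 15, 13, 14, 5, 1, -3, 6, 7, 10]
j=7: v[7]=5 ≤ 10 → i=4, swap v[4],v[7] → [2, 0, 8, 3, 5, 13, 14, 15, 1, -3, 6, 7, 10]
j=8: v[8]=1 ≤ 10 → i=5, swap v[5],v[8] → [2, 0, 8, 3, 5, 1, 14, 15, 13, -3, 6, 7, 10]
j=9: v[9]=-3 ≤ 10 → i=6, swap v[6],v[9] → [2, 0, 8, 3, 5, 1, -3, 15, 13, 14, 6, 7, 10]
j=10: v[10]=6 ≤ 10 → i=7, swap v[7],v[10] → [2, 0, 8, 3, 5, 1, -3, 6, 13, 14, 15, 7, 10]
j=11: v[11]=7 ≤ 10 → i=8, swap v[8],v[11] → [2, 0, 8, 3, 5, 1, -3, 6, 7, 14, 15, 13, 10]
final swap v[9],v[12] → [2, 0, 8, 3, 5, 1, -3, 6, 7, 10, 15, 13, 14]; return 9
p = 9; k-1 = 6 < 9 ⇒ left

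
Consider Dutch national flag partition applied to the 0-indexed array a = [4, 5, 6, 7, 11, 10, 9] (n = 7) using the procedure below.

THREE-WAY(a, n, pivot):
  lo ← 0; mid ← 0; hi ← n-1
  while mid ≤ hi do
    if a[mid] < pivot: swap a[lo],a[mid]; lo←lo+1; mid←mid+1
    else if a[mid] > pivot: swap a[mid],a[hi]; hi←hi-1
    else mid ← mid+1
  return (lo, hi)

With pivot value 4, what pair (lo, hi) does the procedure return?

lo=0 mid=0 hi=6
4=4: mid=1
5>4: swap(1,6), hi=5 ⇒ [4, 9, 6, 7, 11, 10, 5]
9>4: swap(1,5), hi=4 ⇒ [4, 10, 6, 7, 11, 9, 5]
10>4: swap(1,4), hi=3 ⇒ [4, 11, 6, 7, 10, 9, 5]
11>4: swap(1,3), hi=2 ⇒ [4, 7, 6, 11, 10, 9, 5]
7>4: swap(1,2), hi=1 ⇒ [4, 6, 7, 11, 10, 9, 5]
6>4: swap(1,1), hi=0 ⇒ [4, 6, 7, 11, 10, 9, 5]
done. lo=0 hi=0; a=[4, 6, 7, 11, 10, 9, 5]

(0, 0)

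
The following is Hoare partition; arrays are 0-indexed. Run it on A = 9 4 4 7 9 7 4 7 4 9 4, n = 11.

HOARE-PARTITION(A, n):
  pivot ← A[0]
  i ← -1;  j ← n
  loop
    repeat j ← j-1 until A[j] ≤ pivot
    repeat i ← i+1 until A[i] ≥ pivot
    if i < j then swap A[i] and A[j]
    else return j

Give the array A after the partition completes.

4 4 4 7 9 7 4 7 4 9 9

pivot=9
j stops at 10 (4), i stops at 0 (9); swap ⇒ 4 4 4 7 9 7 4 7 4 9 9
j stops at 9 (9), i stops at 4 (9); swap ⇒ 4 4 4 7 9 7 4 7 4 9 9
j stops at 8, i stops at 9; i≥j ⇒ return 8. A=4 4 4 7 9 7 4 7 4 9 9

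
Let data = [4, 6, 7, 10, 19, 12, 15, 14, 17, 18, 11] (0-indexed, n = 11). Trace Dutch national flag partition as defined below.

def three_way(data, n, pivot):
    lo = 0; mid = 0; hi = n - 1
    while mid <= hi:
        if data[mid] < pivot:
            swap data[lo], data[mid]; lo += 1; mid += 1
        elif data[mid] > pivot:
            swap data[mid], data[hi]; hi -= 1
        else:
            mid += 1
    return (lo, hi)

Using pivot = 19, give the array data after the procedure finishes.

[4, 6, 7, 10, 12, 15, 14, 17, 18, 11, 19]

pivot = 19; lo=0, mid=0, hi=10
data[mid]=4<19: swap data[0],data[0]; lo=1,mid=1 → [4, 6, 7, 10, 19, 12, 15, 14, 17, 18, 11]
data[mid]=6<19: swap data[1],data[1]; lo=2,mid=2 → [4, 6, 7, 10, 19, 12, 15, 14, 17, 18, 11]
data[mid]=7<19: swap data[2],data[2]; lo=3,mid=3 → [4, 6, 7, 10, 19, 12, 15, 14, 17, 18, 11]
data[mid]=10<19: swap data[3],data[3]; lo=4,mid=4 → [4, 6, 7, 10, 19, 12, 15, 14, 17, 18, 11]
data[mid]=19=19: mid=5
data[mid]=12<19: swap data[4],data[5]; lo=5,mid=6 → [4, 6, 7, 10, 12, 19, 15, 14, 17, 18, 11]
data[mid]=15<19: swap data[5],data[6]; lo=6,mid=7 → [4, 6, 7, 10, 12, 15, 19, 14, 17, 18, 11]
data[mid]=14<19: swap data[6],data[7]; lo=7,mid=8 → [4, 6, 7, 10, 12, 15, 14, 19, 17, 18, 11]
data[mid]=17<19: swap data[7],data[8]; lo=8,mid=9 → [4, 6, 7, 10, 12, 15, 14, 17, 19, 18, 11]
data[mid]=18<19: swap data[8],data[9]; lo=9,mid=10 → [4, 6, 7, 10, 12, 15, 14, 17, 18, 19, 11]
data[mid]=11<19: swap data[9],data[10]; lo=10,mid=11 → [4, 6, 7, 10, 12, 15, 14, 17, 18, 11, 19]
end: lo=10, hi=10; data = [4, 6, 7, 10, 12, 15, 14, 17, 18, 11, 19]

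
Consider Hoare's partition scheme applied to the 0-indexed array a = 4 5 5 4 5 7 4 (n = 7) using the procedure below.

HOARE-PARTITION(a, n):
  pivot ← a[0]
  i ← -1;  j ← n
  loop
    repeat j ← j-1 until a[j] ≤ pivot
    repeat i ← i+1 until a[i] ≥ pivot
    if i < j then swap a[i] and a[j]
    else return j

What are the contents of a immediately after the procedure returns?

pivot = a[0] = 4; i = -1, j = 7
j→6 (a[6]=4≤4), i→0 (a[0]=4≥4); i<j, swap → 4 5 5 4 5 7 4
j→3 (a[3]=4≤4), i→1 (a[1]=5≥4); i<j, swap → 4 4 5 5 5 7 4
j→1, i→2; i≥j, return j=1. a = 4 4 5 5 5 7 4

4 4 5 5 5 7 4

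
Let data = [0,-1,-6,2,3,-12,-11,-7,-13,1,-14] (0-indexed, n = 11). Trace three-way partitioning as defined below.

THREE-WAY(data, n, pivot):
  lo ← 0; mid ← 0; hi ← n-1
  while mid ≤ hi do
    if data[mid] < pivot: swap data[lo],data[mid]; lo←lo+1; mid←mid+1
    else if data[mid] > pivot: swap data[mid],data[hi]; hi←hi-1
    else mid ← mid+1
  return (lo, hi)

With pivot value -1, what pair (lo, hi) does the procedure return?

lo=0 mid=0 hi=10
0>-1: swap(0,10), hi=9 ⇒ [-14,-1,-6,2,3,-12,-11,-7,-13,1,0]
-14<-1: swap(0,0), lo=1 mid=1 ⇒ [-14,-1,-6,2,3,-12,-11,-7,-13,1,0]
-1=-1: mid=2
-6<-1: swap(1,2), lo=2 mid=3 ⇒ [-14,-6,-1,2,3,-12,-11,-7,-13,1,0]
2>-1: swap(3,9), hi=8 ⇒ [-14,-6,-1,1,3,-12,-11,-7,-13,2,0]
1>-1: swap(3,8), hi=7 ⇒ [-14,-6,-1,-13,3,-12,-11,-7,1,2,0]
-13<-1: swap(2,3), lo=3 mid=4 ⇒ [-14,-6,-13,-1,3,-12,-11,-7,1,2,0]
3>-1: swap(4,7), hi=6 ⇒ [-14,-6,-13,-1,-7,-12,-11,3,1,2,0]
-7<-1: swap(3,4), lo=4 mid=5 ⇒ [-14,-6,-13,-7,-1,-12,-11,3,1,2,0]
-12<-1: swap(4,5), lo=5 mid=6 ⇒ [-14,-6,-13,-7,-12,-1,-11,3,1,2,0]
-11<-1: swap(5,6), lo=6 mid=7 ⇒ [-14,-6,-13,-7,-12,-11,-1,3,1,2,0]
done. lo=6 hi=6; data=[-14,-6,-13,-7,-12,-11,-1,3,1,2,0]

(6, 6)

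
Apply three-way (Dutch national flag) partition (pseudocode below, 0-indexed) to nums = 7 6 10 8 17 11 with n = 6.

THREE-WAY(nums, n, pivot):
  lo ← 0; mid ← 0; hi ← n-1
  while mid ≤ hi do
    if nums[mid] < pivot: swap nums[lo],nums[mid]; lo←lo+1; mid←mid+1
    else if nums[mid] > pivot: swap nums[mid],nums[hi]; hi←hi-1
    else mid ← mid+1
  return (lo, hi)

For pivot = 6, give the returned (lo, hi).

pivot = 6; lo=0, mid=0, hi=5
nums[mid]=7>6: swap nums[0],nums[5]; hi=4 → 11 6 10 8 17 7
nums[mid]=11>6: swap nums[0],nums[4]; hi=3 → 17 6 10 8 11 7
nums[mid]=17>6: swap nums[0],nums[3]; hi=2 → 8 6 10 17 11 7
nums[mid]=8>6: swap nums[0],nums[2]; hi=1 → 10 6 8 17 11 7
nums[mid]=10>6: swap nums[0],nums[1]; hi=0 → 6 10 8 17 11 7
nums[mid]=6=6: mid=1
end: lo=0, hi=0; nums = 6 10 8 17 11 7

(0, 0)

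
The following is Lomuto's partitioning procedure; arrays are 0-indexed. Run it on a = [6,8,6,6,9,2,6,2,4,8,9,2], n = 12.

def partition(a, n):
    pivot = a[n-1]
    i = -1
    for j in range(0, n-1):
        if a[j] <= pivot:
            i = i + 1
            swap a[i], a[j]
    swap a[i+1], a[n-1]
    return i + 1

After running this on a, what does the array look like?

[2,2,2,6,9,6,6,8,4,8,9,6]

pivot = a[11] = 2; i = -1
j=0: a[0]=6 > 2 → no swap
j=1: a[1]=8 > 2 → no swap
j=2: a[2]=6 > 2 → no swap
j=3: a[3]=6 > 2 → no swap
j=4: a[4]=9 > 2 → no swap
j=5: a[5]=2 ≤ 2 → i=0, swap a[0],a[5] → [2,8,6,6,9,6,6,2,4,8,9,2]
j=6: a[6]=6 > 2 → no swap
j=7: a[7]=2 ≤ 2 → i=1, swap a[1],a[7] → [2,2,6,6,9,6,6,8,4,8,9,2]
j=8: a[8]=4 > 2 → no swap
j=9: a[9]=8 > 2 → no swap
j=10: a[10]=9 > 2 → no swap
final swap a[2],a[11] → [2,2,2,6,9,6,6,8,4,8,9,6]; return 2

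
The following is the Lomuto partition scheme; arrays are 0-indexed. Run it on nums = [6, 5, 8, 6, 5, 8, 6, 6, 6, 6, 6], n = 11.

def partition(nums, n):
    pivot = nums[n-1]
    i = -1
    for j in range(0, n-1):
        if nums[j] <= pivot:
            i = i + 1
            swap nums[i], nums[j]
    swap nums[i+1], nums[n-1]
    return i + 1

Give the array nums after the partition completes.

[6, 5, 6, 5, 6, 6, 6, 6, 6, 8, 8]

pivot=6, i=-1
j=0: 6≤6, i=0, swap(0,0) ⇒ [6, 5, 8, 6, 5, 8, 6, 6, 6, 6, 6]
j=1: 5≤6, i=1, swap(1,1) ⇒ [6, 5, 8, 6, 5, 8, 6, 6, 6, 6, 6]
j=2: 8>6, skip
j=3: 6≤6, i=2, swap(2,3) ⇒ [6, 5, 6, 8, 5, 8, 6, 6, 6, 6, 6]
j=4: 5≤6, i=3, swap(3,4) ⇒ [6, 5, 6, 5, 8, 8, 6, 6, 6, 6, 6]
j=5: 8>6, skip
j=6: 6≤6, i=4, swap(4,6) ⇒ [6, 5, 6, 5, 6, 8, 8, 6, 6, 6, 6]
j=7: 6≤6, i=5, swap(5,7) ⇒ [6, 5, 6, 5, 6, 6, 8, 8, 6, 6, 6]
j=8: 6≤6, i=6, swap(6,8) ⇒ [6, 5, 6, 5, 6, 6, 6, 8, 8, 6, 6]
j=9: 6≤6, i=7, swap(7,9) ⇒ [6, 5, 6, 5, 6, 6, 6, 6, 8, 8, 6]
swap(8,10) ⇒ [6, 5, 6, 5, 6, 6, 6, 6, 6, 8, 8]; return 8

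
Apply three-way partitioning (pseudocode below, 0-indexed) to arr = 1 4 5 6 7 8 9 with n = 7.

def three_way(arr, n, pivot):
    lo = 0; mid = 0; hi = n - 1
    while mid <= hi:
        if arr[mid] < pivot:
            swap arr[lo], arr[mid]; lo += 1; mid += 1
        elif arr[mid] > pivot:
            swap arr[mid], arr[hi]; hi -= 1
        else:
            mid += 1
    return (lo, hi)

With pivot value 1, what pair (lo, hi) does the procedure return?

(0, 0)

pivot = 1; lo=0, mid=0, hi=6
arr[mid]=1=1: mid=1
arr[mid]=4>1: swap arr[1],arr[6]; hi=5 → 1 9 5 6 7 8 4
arr[mid]=9>1: swap arr[1],arr[5]; hi=4 → 1 8 5 6 7 9 4
arr[mid]=8>1: swap arr[1],arr[4]; hi=3 → 1 7 5 6 8 9 4
arr[mid]=7>1: swap arr[1],arr[3]; hi=2 → 1 6 5 7 8 9 4
arr[mid]=6>1: swap arr[1],arr[2]; hi=1 → 1 5 6 7 8 9 4
arr[mid]=5>1: swap arr[1],arr[1]; hi=0 → 1 5 6 7 8 9 4
end: lo=0, hi=0; arr = 1 5 6 7 8 9 4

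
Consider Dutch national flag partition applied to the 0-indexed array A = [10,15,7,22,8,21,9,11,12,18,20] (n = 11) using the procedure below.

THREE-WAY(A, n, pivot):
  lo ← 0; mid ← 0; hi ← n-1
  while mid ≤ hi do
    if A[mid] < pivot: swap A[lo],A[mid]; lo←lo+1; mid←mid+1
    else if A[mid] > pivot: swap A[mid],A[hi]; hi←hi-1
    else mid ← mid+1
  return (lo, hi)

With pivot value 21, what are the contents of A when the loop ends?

[10,15,7,20,8,9,11,12,18,21,22]

lo=0 mid=0 hi=10
10<21: swap(0,0), lo=1 mid=1 ⇒ [10,15,7,22,8,21,9,11,12,18,20]
15<21: swap(1,1), lo=2 mid=2 ⇒ [10,15,7,22,8,21,9,11,12,18,20]
7<21: swap(2,2), lo=3 mid=3 ⇒ [10,15,7,22,8,21,9,11,12,18,20]
22>21: swap(3,10), hi=9 ⇒ [10,15,7,20,8,21,9,11,12,18,22]
20<21: swap(3,3), lo=4 mid=4 ⇒ [10,15,7,20,8,21,9,11,12,18,22]
8<21: swap(4,4), lo=5 mid=5 ⇒ [10,15,7,20,8,21,9,11,12,18,22]
21=21: mid=6
9<21: swap(5,6), lo=6 mid=7 ⇒ [10,15,7,20,8,9,21,11,12,18,22]
11<21: swap(6,7), lo=7 mid=8 ⇒ [10,15,7,20,8,9,11,21,12,18,22]
12<21: swap(7,8), lo=8 mid=9 ⇒ [10,15,7,20,8,9,11,12,21,18,22]
18<21: swap(8,9), lo=9 mid=10 ⇒ [10,15,7,20,8,9,11,12,18,21,22]
done. lo=9 hi=9; A=[10,15,7,20,8,9,11,12,18,21,22]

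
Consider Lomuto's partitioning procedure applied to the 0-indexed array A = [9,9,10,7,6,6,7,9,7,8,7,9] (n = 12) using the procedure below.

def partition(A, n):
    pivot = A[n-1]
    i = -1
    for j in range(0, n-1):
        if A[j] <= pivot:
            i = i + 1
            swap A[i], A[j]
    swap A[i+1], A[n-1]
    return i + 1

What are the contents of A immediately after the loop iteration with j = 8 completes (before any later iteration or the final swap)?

pivot = A[11] = 9; i = -1
j=0: A[0]=9 ≤ 9 → i=0, swap A[0],A[0] (no change) → [9,9,10,7,6,6,7,9,7,8,7,9]
j=1: A[1]=9 ≤ 9 → i=1, swap A[1],A[1] (no change) → [9,9,10,7,6,6,7,9,7,8,7,9]
j=2: A[2]=10 > 9 → no swap
j=3: A[3]=7 ≤ 9 → i=2, swap A[2],A[3] → [9,9,7,10,6,6,7,9,7,8,7,9]
j=4: A[4]=6 ≤ 9 → i=3, swap A[3],A[4] → [9,9,7,6,10,6,7,9,7,8,7,9]
j=5: A[5]=6 ≤ 9 → i=4, swap A[4],A[5] → [9,9,7,6,6,10,7,9,7,8,7,9]
j=6: A[6]=7 ≤ 9 → i=5, swap A[5],A[6] → [9,9,7,6,6,7,10,9,7,8,7,9]
j=7: A[7]=9 ≤ 9 → i=6, swap A[6],A[7] → [9,9,7,6,6,7,9,10,7,8,7,9]
j=8: A[8]=7 ≤ 9 → i=7, swap A[7],A[8] → [9,9,7,6,6,7,9,7,10,8,7,9]
(after j=8) A = [9,9,7,6,6,7,9,7,10,8,7,9]

[9,9,7,6,6,7,9,7,10,8,7,9]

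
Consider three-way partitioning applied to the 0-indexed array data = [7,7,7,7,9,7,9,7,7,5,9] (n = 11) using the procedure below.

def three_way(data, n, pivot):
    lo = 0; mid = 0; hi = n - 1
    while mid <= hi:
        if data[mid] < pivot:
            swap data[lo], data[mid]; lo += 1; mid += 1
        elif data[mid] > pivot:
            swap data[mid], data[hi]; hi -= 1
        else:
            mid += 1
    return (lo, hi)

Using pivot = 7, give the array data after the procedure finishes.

lo=0 mid=0 hi=10
7=7: mid=1
7=7: mid=2
7=7: mid=3
7=7: mid=4
9>7: swap(4,10), hi=9 ⇒ [7,7,7,7,9,7,9,7,7,5,9]
9>7: swap(4,9), hi=8 ⇒ [7,7,7,7,5,7,9,7,7,9,9]
5<7: swap(0,4), lo=1 mid=5 ⇒ [5,7,7,7,7,7,9,7,7,9,9]
7=7: mid=6
9>7: swap(6,8), hi=7 ⇒ [5,7,7,7,7,7,7,7,9,9,9]
7=7: mid=7
7=7: mid=8
done. lo=1 hi=7; data=[5,7,7,7,7,7,7,7,9,9,9]

[5,7,7,7,7,7,7,7,9,9,9]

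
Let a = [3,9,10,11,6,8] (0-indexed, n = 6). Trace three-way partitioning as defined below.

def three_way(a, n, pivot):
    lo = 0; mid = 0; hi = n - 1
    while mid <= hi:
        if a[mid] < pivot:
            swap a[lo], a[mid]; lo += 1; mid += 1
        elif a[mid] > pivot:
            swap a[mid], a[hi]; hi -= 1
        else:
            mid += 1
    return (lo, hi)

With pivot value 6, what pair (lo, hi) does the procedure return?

lo=0 mid=0 hi=5
3<6: swap(0,0), lo=1 mid=1 ⇒ [3,9,10,11,6,8]
9>6: swap(1,5), hi=4 ⇒ [3,8,10,11,6,9]
8>6: swap(1,4), hi=3 ⇒ [3,6,10,11,8,9]
6=6: mid=2
10>6: swap(2,3), hi=2 ⇒ [3,6,11,10,8,9]
11>6: swap(2,2), hi=1 ⇒ [3,6,11,10,8,9]
done. lo=1 hi=1; a=[3,6,11,10,8,9]

(1, 1)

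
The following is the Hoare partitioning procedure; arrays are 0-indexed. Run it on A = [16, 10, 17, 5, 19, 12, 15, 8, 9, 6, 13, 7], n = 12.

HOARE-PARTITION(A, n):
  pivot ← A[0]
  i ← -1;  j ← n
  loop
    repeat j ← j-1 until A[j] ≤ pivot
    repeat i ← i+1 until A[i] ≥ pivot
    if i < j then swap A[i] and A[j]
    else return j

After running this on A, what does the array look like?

pivot=16
j stops at 11 (7), i stops at 0 (16); swap ⇒ [7, 10, 17, 5, 19, 12, 15, 8, 9, 6, 13, 16]
j stops at 10 (13), i stops at 2 (17); swap ⇒ [7, 10, 13, 5, 19, 12, 15, 8, 9, 6, 17, 16]
j stops at 9 (6), i stops at 4 (19); swap ⇒ [7, 10, 13, 5, 6, 12, 15, 8, 9, 19, 17, 16]
j stops at 8, i stops at 9; i≥j ⇒ return 8. A=[7, 10, 13, 5, 6, 12, 15, 8, 9, 19, 17, 16]

[7, 10, 13, 5, 6, 12, 15, 8, 9, 19, 17, 16]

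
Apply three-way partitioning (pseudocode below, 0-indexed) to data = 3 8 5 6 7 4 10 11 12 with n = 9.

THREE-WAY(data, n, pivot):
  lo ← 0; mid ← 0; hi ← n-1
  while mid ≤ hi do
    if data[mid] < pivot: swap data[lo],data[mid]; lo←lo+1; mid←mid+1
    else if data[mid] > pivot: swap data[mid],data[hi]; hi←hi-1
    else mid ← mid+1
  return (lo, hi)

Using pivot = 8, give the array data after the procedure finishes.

3 5 6 7 4 8 11 12 10

pivot = 8; lo=0, mid=0, hi=8
data[mid]=3<8: swap data[0],data[0]; lo=1,mid=1 → 3 8 5 6 7 4 10 11 12
data[mid]=8=8: mid=2
data[mid]=5<8: swap data[1],data[2]; lo=2,mid=3 → 3 5 8 6 7 4 10 11 12
data[mid]=6<8: swap data[2],data[3]; lo=3,mid=4 → 3 5 6 8 7 4 10 11 12
data[mid]=7<8: swap data[3],data[4]; lo=4,mid=5 → 3 5 6 7 8 4 10 11 12
data[mid]=4<8: swap data[4],data[5]; lo=5,mid=6 → 3 5 6 7 4 8 10 11 12
data[mid]=10>8: swap data[6],data[8]; hi=7 → 3 5 6 7 4 8 12 11 10
data[mid]=12>8: swap data[6],data[7]; hi=6 → 3 5 6 7 4 8 11 12 10
data[mid]=11>8: swap data[6],data[6]; hi=5 → 3 5 6 7 4 8 11 12 10
end: lo=5, hi=5; data = 3 5 6 7 4 8 11 12 10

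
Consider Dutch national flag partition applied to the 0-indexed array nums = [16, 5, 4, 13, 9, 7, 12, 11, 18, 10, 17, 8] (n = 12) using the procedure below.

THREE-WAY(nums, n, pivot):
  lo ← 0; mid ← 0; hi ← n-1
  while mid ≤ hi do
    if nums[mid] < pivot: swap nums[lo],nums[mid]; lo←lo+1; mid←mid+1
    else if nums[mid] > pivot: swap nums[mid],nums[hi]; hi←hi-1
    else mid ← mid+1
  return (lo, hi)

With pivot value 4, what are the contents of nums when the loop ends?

[4, 5, 13, 9, 7, 12, 11, 18, 10, 17, 8, 16]

pivot = 4; lo=0, mid=0, hi=11
nums[mid]=16>4: swap nums[0],nums[11]; hi=10 → [8, 5, 4, 13, 9, 7, 12, 11, 18, 10, 17, 16]
nums[mid]=8>4: swap nums[0],nums[10]; hi=9 → [17, 5, 4, 13, 9, 7, 12, 11, 18, 10, 8, 16]
nums[mid]=17>4: swap nums[0],nums[9]; hi=8 → [10, 5, 4, 13, 9, 7, 12, 11, 18, 17, 8, 16]
nums[mid]=10>4: swap nums[0],nums[8]; hi=7 → [18, 5, 4, 13, 9, 7, 12, 11, 10, 17, 8, 16]
nums[mid]=18>4: swap nums[0],nums[7]; hi=6 → [11, 5, 4, 13, 9, 7, 12, 18, 10, 17, 8, 16]
nums[mid]=11>4: swap nums[0],nums[6]; hi=5 → [12, 5, 4, 13, 9, 7, 11, 18, 10, 17, 8, 16]
nums[mid]=12>4: swap nums[0],nums[5]; hi=4 → [7, 5, 4, 13, 9, 12, 11, 18, 10, 17, 8, 16]
nums[mid]=7>4: swap nums[0],nums[4]; hi=3 → [9, 5, 4, 13, 7, 12, 11, 18, 10, 17, 8, 16]
nums[mid]=9>4: swap nums[0],nums[3]; hi=2 → [13, 5, 4, 9, 7, 12, 11, 18, 10, 17, 8, 16]
nums[mid]=13>4: swap nums[0],nums[2]; hi=1 → [4, 5, 13, 9, 7, 12, 11, 18, 10, 17, 8, 16]
nums[mid]=4=4: mid=1
nums[mid]=5>4: swap nums[1],nums[1]; hi=0 → [4, 5, 13, 9, 7, 12, 11, 18, 10, 17, 8, 16]
end: lo=0, hi=0; nums = [4, 5, 13, 9, 7, 12, 11, 18, 10, 17, 8, 16]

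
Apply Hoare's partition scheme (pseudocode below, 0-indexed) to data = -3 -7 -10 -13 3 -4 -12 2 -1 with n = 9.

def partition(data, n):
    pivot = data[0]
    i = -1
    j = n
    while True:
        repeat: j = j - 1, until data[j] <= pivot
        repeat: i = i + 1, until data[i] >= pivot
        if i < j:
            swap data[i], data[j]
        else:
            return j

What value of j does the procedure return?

pivot=-3
j stops at 6 (-12), i stops at 0 (-3); swap ⇒ -12 -7 -10 -13 3 -4 -3 2 -1
j stops at 5 (-4), i stops at 4 (3); swap ⇒ -12 -7 -10 -13 -4 3 -3 2 -1
j stops at 4, i stops at 5; i≥j ⇒ return 4. data=-12 -7 -10 -13 -4 3 -3 2 -1

4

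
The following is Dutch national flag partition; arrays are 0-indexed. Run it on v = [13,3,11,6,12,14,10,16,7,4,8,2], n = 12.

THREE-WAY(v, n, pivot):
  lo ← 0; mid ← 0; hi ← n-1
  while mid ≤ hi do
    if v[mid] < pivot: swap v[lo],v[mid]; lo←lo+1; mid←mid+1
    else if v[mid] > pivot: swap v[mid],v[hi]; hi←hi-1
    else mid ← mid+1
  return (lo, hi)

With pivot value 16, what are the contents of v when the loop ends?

[13,3,11,6,12,14,10,7,4,8,2,16]

pivot = 16; lo=0, mid=0, hi=11
v[mid]=13<16: swap v[0],v[0]; lo=1,mid=1 → [13,3,11,6,12,14,10,16,7,4,8,2]
v[mid]=3<16: swap v[1],v[1]; lo=2,mid=2 → [13,3,11,6,12,14,10,16,7,4,8,2]
v[mid]=11<16: swap v[2],v[2]; lo=3,mid=3 → [13,3,11,6,12,14,10,16,7,4,8,2]
v[mid]=6<16: swap v[3],v[3]; lo=4,mid=4 → [13,3,11,6,12,14,10,16,7,4,8,2]
v[mid]=12<16: swap v[4],v[4]; lo=5,mid=5 → [13,3,11,6,12,14,10,16,7,4,8,2]
v[mid]=14<16: swap v[5],v[5]; lo=6,mid=6 → [13,3,11,6,12,14,10,16,7,4,8,2]
v[mid]=10<16: swap v[6],v[6]; lo=7,mid=7 → [13,3,11,6,12,14,10,16,7,4,8,2]
v[mid]=16=16: mid=8
v[mid]=7<16: swap v[7],v[8]; lo=8,mid=9 → [13,3,11,6,12,14,10,7,16,4,8,2]
v[mid]=4<16: swap v[8],v[9]; lo=9,mid=10 → [13,3,11,6,12,14,10,7,4,16,8,2]
v[mid]=8<16: swap v[9],v[10]; lo=10,mid=11 → [13,3,11,6,12,14,10,7,4,8,16,2]
v[mid]=2<16: swap v[10],v[11]; lo=11,mid=12 → [13,3,11,6,12,14,10,7,4,8,2,16]
end: lo=11, hi=11; v = [13,3,11,6,12,14,10,7,4,8,2,16]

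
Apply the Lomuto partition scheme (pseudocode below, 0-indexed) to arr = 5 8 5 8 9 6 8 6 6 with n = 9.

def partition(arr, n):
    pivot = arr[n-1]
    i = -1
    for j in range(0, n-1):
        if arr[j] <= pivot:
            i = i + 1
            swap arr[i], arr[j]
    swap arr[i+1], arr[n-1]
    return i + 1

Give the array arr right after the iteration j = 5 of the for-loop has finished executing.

5 5 6 8 9 8 8 6 6

pivot = arr[8] = 6; i = -1
j=0: arr[0]=5 ≤ 6 → i=0, swap arr[0],arr[0] (no change) → 5 8 5 8 9 6 8 6 6
j=1: arr[1]=8 > 6 → no swap
j=2: arr[2]=5 ≤ 6 → i=1, swap arr[1],arr[2] → 5 5 8 8 9 6 8 6 6
j=3: arr[3]=8 > 6 → no swap
j=4: arr[4]=9 > 6 → no swap
j=5: arr[5]=6 ≤ 6 → i=2, swap arr[2],arr[5] → 5 5 6 8 9 8 8 6 6
(after j=5) arr = 5 5 6 8 9 8 8 6 6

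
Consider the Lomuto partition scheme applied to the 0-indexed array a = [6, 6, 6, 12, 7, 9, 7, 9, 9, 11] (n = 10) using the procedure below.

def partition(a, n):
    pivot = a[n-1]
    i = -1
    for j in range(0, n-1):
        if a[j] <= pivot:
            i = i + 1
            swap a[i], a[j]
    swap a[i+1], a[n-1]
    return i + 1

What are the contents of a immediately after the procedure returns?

[6, 6, 6, 7, 9, 7, 9, 9, 11, 12]

pivot = a[9] = 11; i = -1
j=0: a[0]=6 ≤ 11 → i=0, swap a[0],a[0] (no change) → [6, 6, 6, 12, 7, 9, 7, 9, 9, 11]
j=1: a[1]=6 ≤ 11 → i=1, swap a[1],a[1] (no change) → [6, 6, 6, 12, 7, 9, 7, 9, 9, 11]
j=2: a[2]=6 ≤ 11 → i=2, swap a[2],a[2] (no change) → [6, 6, 6, 12, 7, 9, 7, 9, 9, 11]
j=3: a[3]=12 > 11 → no swap
j=4: a[4]=7 ≤ 11 → i=3, swap a[3],a[4] → [6, 6, 6, 7, 12, 9, 7, 9, 9, 11]
j=5: a[5]=9 ≤ 11 → i=4, swap a[4],a[5] → [6, 6, 6, 7, 9, 12, 7, 9, 9, 11]
j=6: a[6]=7 ≤ 11 → i=5, swap a[5],a[6] → [6, 6, 6, 7, 9, 7, 12, 9, 9, 11]
j=7: a[7]=9 ≤ 11 → i=6, swap a[6],a[7] → [6, 6, 6, 7, 9, 7, 9, 12, 9, 11]
j=8: a[8]=9 ≤ 11 → i=7, swap a[7],a[8] → [6, 6, 6, 7, 9, 7, 9, 9, 12, 11]
final swap a[8],a[9] → [6, 6, 6, 7, 9, 7, 9, 9, 11, 12]; return 8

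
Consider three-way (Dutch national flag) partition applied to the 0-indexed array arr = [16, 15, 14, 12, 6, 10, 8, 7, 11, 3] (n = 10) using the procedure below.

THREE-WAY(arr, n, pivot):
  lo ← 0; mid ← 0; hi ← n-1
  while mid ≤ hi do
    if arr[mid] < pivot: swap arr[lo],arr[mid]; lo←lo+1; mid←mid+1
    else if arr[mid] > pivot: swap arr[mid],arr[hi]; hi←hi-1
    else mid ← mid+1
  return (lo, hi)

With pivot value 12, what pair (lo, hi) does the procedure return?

(6, 6)

lo=0 mid=0 hi=9
16>12: swap(0,9), hi=8 ⇒ [3, 15, 14, 12, 6, 10, 8, 7, 11, 16]
3<12: swap(0,0), lo=1 mid=1 ⇒ [3, 15, 14, 12, 6, 10, 8, 7, 11, 16]
15>12: swap(1,8), hi=7 ⇒ [3, 11, 14, 12, 6, 10, 8, 7, 15, 16]
11<12: swap(1,1), lo=2 mid=2 ⇒ [3, 11, 14, 12, 6, 10, 8, 7, 15, 16]
14>12: swap(2,7), hi=6 ⇒ [3, 11, 7, 12, 6, 10, 8, 14, 15, 16]
7<12: swap(2,2), lo=3 mid=3 ⇒ [3, 11, 7, 12, 6, 10, 8, 14, 15, 16]
12=12: mid=4
6<12: swap(3,4), lo=4 mid=5 ⇒ [3, 11, 7, 6, 12, 10, 8, 14, 15, 16]
10<12: swap(4,5), lo=5 mid=6 ⇒ [3, 11, 7, 6, 10, 12, 8, 14, 15, 16]
8<12: swap(5,6), lo=6 mid=7 ⇒ [3, 11, 7, 6, 10, 8, 12, 14, 15, 16]
done. lo=6 hi=6; arr=[3, 11, 7, 6, 10, 8, 12, 14, 15, 16]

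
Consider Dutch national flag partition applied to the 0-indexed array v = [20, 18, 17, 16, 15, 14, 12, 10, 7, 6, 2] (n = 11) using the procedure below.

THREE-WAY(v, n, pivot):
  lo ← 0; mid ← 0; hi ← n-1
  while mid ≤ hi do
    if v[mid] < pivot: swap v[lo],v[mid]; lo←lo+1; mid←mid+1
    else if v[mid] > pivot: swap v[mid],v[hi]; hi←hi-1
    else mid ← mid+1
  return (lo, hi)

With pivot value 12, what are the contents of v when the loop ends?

lo=0 mid=0 hi=10
20>12: swap(0,10), hi=9 ⇒ [2, 18, 17, 16, 15, 14, 12, 10, 7, 6, 20]
2<12: swap(0,0), lo=1 mid=1 ⇒ [2, 18, 17, 16, 15, 14, 12, 10, 7, 6, 20]
18>12: swap(1,9), hi=8 ⇒ [2, 6, 17, 16, 15, 14, 12, 10, 7, 18, 20]
6<12: swap(1,1), lo=2 mid=2 ⇒ [2, 6, 17, 16, 15, 14, 12, 10, 7, 18, 20]
17>12: swap(2,8), hi=7 ⇒ [2, 6, 7, 16, 15, 14, 12, 10, 17, 18, 20]
7<12: swap(2,2), lo=3 mid=3 ⇒ [2, 6, 7, 16, 15, 14, 12, 10, 17, 18, 20]
16>12: swap(3,7), hi=6 ⇒ [2, 6, 7, 10, 15, 14, 12, 16, 17, 18, 20]
10<12: swap(3,3), lo=4 mid=4 ⇒ [2, 6, 7, 10, 15, 14, 12, 16, 17, 18, 20]
15>12: swap(4,6), hi=5 ⇒ [2, 6, 7, 10, 12, 14, 15, 16, 17, 18, 20]
12=12: mid=5
14>12: swap(5,5), hi=4 ⇒ [2, 6, 7, 10, 12, 14, 15, 16, 17, 18, 20]
done. lo=4 hi=4; v=[2, 6, 7, 10, 12, 14, 15, 16, 17, 18, 20]

[2, 6, 7, 10, 12, 14, 15, 16, 17, 18, 20]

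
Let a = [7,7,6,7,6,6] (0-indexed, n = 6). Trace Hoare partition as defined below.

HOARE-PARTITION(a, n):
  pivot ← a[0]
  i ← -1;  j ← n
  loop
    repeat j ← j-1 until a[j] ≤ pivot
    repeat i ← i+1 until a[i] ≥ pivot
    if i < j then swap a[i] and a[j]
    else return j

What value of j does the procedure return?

3

pivot = a[0] = 7; i = -1, j = 6
j→5 (a[5]=6≤7), i→0 (a[0]=7≥7); i<j, swap → [6,7,6,7,6,7]
j→4 (a[4]=6≤7), i→1 (a[1]=7≥7); i<j, swap → [6,6,6,7,7,7]
j→3, i→3; i≥j, return j=3. a = [6,6,6,7,7,7]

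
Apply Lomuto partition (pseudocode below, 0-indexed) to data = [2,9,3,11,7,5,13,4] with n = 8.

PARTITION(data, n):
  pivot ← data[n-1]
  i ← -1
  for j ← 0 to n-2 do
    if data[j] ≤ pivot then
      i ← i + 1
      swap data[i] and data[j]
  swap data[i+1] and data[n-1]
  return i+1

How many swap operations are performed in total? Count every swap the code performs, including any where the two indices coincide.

pivot = data[7] = 4; i = -1
j=0: data[0]=2 ≤ 4 → i=0, swap data[0],data[0] (no change) → [2,9,3,11,7,5,13,4]
j=1: data[1]=9 > 4 → no swap
j=2: data[2]=3 ≤ 4 → i=1, swap data[1],data[2] → [2,3,9,11,7,5,13,4]
j=3: data[3]=11 > 4 → no swap
j=4: data[4]=7 > 4 → no swap
j=5: data[5]=5 > 4 → no swap
j=6: data[6]=13 > 4 → no swap
final swap data[2],data[7] → [2,3,4,11,7,5,13,9]; return 2

3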